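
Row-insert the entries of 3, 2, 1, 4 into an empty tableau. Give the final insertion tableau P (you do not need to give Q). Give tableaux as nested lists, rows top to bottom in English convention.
P = [[1, 4], [2], [3]]

Insert 3: appended to row 1. P = [[3]].
Insert 2: 2 bumps 3 from row 1; 3 starts row 2. P = [[2], [3]].
Insert 1: 1 bumps 2 from row 1; 2 bumps 3 from row 2; 3 starts row 3. P = [[1], [2], [3]].
Insert 4: appended to row 1. P = [[1, 4], [2], [3]].

So P = [[1, 4], [2], [3]].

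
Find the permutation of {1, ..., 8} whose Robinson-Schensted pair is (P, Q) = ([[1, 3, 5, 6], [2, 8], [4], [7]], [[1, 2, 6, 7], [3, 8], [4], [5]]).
Reverse the RSK construction: for i from n down to 1, find the cell of Q containing i, remove the entry at that cell from P, and reverse-bump it up through P; the value ejected from row 1 is w(i).

Step i=8: Q has 8 at row 2, column 2; remove 8 from row 2 of P and reverse-bump: 8 enters row 1 and ejects 6. So w(8) = 6. P is now [[1, 3, 5, 8], [2], [4], [7]].
Step i=7: Q has 7 at row 1, column 4; remove that cell from P, ejecting 8. So w(7) = 8. P is now [[1, 3, 5], [2], [4], [7]].
Step i=6: Q has 6 at row 1, column 3; remove that cell from P, ejecting 5. So w(6) = 5. P is now [[1, 3], [2], [4], [7]].
Step i=5: Q has 5 at row 4, column 1; remove 7 from row 4 of P and reverse-bump: 7 enters row 3 and ejects 4; 4 enters row 2 and ejects 2; 2 enters row 1 and ejects 1. So w(5) = 1. P is now [[2, 3], [4], [7]].
Step i=4: Q has 4 at row 3, column 1; remove 7 from row 3 of P and reverse-bump: 7 enters row 2 and ejects 4; 4 enters row 1 and ejects 3. So w(4) = 3. P is now [[2, 4], [7]].
Step i=3: Q has 3 at row 2, column 1; remove 7 from row 2 of P and reverse-bump: 7 enters row 1 and ejects 4. So w(3) = 4. P is now [[2, 7]].
Step i=2: Q has 2 at row 1, column 2; remove that cell from P, ejecting 7. So w(2) = 7. P is now [[2]].
Step i=1: Q has 1 at row 1, column 1; remove that cell from P, ejecting 2. So w(1) = 2. P is now [].

So w = 2 7 4 3 1 5 8 6.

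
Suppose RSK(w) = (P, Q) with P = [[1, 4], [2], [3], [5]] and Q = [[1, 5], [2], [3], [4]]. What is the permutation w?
Reverse the RSK construction: for i from n down to 1, find the cell of Q containing i, remove the entry at that cell from P, and reverse-bump it up through P; the value ejected from row 1 is w(i).

Step i=5: Q has 5 at row 1, column 2; remove that cell from P, ejecting 4. So w(5) = 4. P is now [[1], [2], [3], [5]].
Step i=4: Q has 4 at row 4, column 1; remove 5 from row 4 of P and reverse-bump: 5 enters row 3 and ejects 3; 3 enters row 2 and ejects 2; 2 enters row 1 and ejects 1. So w(4) = 1. P is now [[2], [3], [5]].
Step i=3: Q has 3 at row 3, column 1; remove 5 from row 3 of P and reverse-bump: 5 enters row 2 and ejects 3; 3 enters row 1 and ejects 2. So w(3) = 2. P is now [[3], [5]].
Step i=2: Q has 2 at row 2, column 1; remove 5 from row 2 of P and reverse-bump: 5 enters row 1 and ejects 3. So w(2) = 3. P is now [[5]].
Step i=1: Q has 1 at row 1, column 1; remove that cell from P, ejecting 5. So w(1) = 5. P is now [].

So w = 5 3 2 1 4.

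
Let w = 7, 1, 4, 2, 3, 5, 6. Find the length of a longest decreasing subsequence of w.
3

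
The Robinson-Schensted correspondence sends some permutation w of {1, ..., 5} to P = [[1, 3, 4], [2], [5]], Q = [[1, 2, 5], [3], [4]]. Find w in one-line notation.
2 5 3 1 4

Reverse the RSK construction: for i from n down to 1, find the cell of Q containing i, remove the entry at that cell from P, and reverse-bump it up through P; the value ejected from row 1 is w(i).

Step i=5: Q has 5 at row 1, column 3; remove that cell from P, ejecting 4. So w(5) = 4. P is now [[1, 3], [2], [5]].
Step i=4: Q has 4 at row 3, column 1; remove 5 from row 3 of P and reverse-bump: 5 enters row 2 and ejects 2; 2 enters row 1 and ejects 1. So w(4) = 1. P is now [[2, 3], [5]].
Step i=3: Q has 3 at row 2, column 1; remove 5 from row 2 of P and reverse-bump: 5 enters row 1 and ejects 3. So w(3) = 3. P is now [[2, 5]].
Step i=2: Q has 2 at row 1, column 2; remove that cell from P, ejecting 5. So w(2) = 5. P is now [[2]].
Step i=1: Q has 1 at row 1, column 1; remove that cell from P, ejecting 2. So w(1) = 2. P is now [].

So w = 2 5 3 1 4.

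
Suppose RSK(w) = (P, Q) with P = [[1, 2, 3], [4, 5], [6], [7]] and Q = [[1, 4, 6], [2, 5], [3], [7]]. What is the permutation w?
7 4 1 6 2 5 3

Reverse the RSK construction: for i from n down to 1, find the cell of Q containing i, remove the entry at that cell from P, and reverse-bump it up through P; the value ejected from row 1 is w(i).

Step i=7: Q has 7 at row 4, column 1; remove 7 from row 4 of P and reverse-bump: 7 enters row 3 and ejects 6; 6 enters row 2 and ejects 5; 5 enters row 1 and ejects 3. So w(7) = 3. P is now [[1, 2, 5], [4, 6], [7]].
Step i=6: Q has 6 at row 1, column 3; remove that cell from P, ejecting 5. So w(6) = 5. P is now [[1, 2], [4, 6], [7]].
Step i=5: Q has 5 at row 2, column 2; remove 6 from row 2 of P and reverse-bump: 6 enters row 1 and ejects 2. So w(5) = 2. P is now [[1, 6], [4], [7]].
Step i=4: Q has 4 at row 1, column 2; remove that cell from P, ejecting 6. So w(4) = 6. P is now [[1], [4], [7]].
Step i=3: Q has 3 at row 3, column 1; remove 7 from row 3 of P and reverse-bump: 7 enters row 2 and ejects 4; 4 enters row 1 and ejects 1. So w(3) = 1. P is now [[4], [7]].
Step i=2: Q has 2 at row 2, column 1; remove 7 from row 2 of P and reverse-bump: 7 enters row 1 and ejects 4. So w(2) = 4. P is now [[7]].
Step i=1: Q has 1 at row 1, column 1; remove that cell from P, ejecting 7. So w(1) = 7. P is now [].

So w = 7 4 1 6 2 5 3.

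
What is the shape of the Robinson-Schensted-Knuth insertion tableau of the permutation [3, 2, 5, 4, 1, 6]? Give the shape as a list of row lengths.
RSK row insertion gives P = [[1, 4, 6], [2, 5], [3]], which has shape [3, 2, 1].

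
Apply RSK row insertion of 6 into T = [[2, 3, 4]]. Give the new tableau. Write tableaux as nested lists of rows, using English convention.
[[2, 3, 4, 6]]

6 is larger than every entry of row 1, so it is appended to row 1. The new tableau is [[2, 3, 4, 6]].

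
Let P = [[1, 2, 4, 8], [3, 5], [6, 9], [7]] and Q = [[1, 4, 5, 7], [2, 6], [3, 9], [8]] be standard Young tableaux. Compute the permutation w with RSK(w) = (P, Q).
7 6 1 3 9 5 8 2 4

Reverse the RSK construction: for i from n down to 1, find the cell of Q containing i, remove the entry at that cell from P, and reverse-bump it up through P; the value ejected from row 1 is w(i).

Step i=9: Q has 9 at row 3, column 2; remove 9 from row 3 of P and reverse-bump: 9 enters row 2 and ejects 5; 5 enters row 1 and ejects 4. So w(9) = 4. P is now [[1, 2, 5, 8], [3, 9], [6], [7]].
Step i=8: Q has 8 at row 4, column 1; remove 7 from row 4 of P and reverse-bump: 7 enters row 3 and ejects 6; 6 enters row 2 and ejects 3; 3 enters row 1 and ejects 2. So w(8) = 2. P is now [[1, 3, 5, 8], [6, 9], [7]].
Step i=7: Q has 7 at row 1, column 4; remove that cell from P, ejecting 8. So w(7) = 8. P is now [[1, 3, 5], [6, 9], [7]].
Step i=6: Q has 6 at row 2, column 2; remove 9 from row 2 of P and reverse-bump: 9 enters row 1 and ejects 5. So w(6) = 5. P is now [[1, 3, 9], [6], [7]].
Step i=5: Q has 5 at row 1, column 3; remove that cell from P, ejecting 9. So w(5) = 9. P is now [[1, 3], [6], [7]].
Step i=4: Q has 4 at row 1, column 2; remove that cell from P, ejecting 3. So w(4) = 3. P is now [[1], [6], [7]].
Step i=3: Q has 3 at row 3, column 1; remove 7 from row 3 of P and reverse-bump: 7 enters row 2 and ejects 6; 6 enters row 1 and ejects 1. So w(3) = 1. P is now [[6], [7]].
Step i=2: Q has 2 at row 2, column 1; remove 7 from row 2 of P and reverse-bump: 7 enters row 1 and ejects 6. So w(2) = 6. P is now [[7]].
Step i=1: Q has 1 at row 1, column 1; remove that cell from P, ejecting 7. So w(1) = 7. P is now [].

So w = 7 6 1 3 9 5 8 2 4.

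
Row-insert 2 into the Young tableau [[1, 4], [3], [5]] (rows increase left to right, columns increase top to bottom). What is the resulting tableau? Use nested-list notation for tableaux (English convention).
In row 1, 2 replaces 4 (the leftmost entry greater than 2); 4 is bumped to row 2. 4 is appended to row 2. The new tableau is [[1, 2], [3, 4], [5]].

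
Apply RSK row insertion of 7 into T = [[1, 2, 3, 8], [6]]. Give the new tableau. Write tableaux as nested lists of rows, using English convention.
In row 1, 7 replaces 8 (the leftmost entry greater than 7); 8 is bumped to row 2. 8 is appended to row 2. The new tableau is [[1, 2, 3, 7], [6, 8]].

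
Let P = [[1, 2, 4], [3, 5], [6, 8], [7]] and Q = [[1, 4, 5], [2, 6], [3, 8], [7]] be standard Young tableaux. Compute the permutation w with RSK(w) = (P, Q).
Reverse the RSK construction: for i from n down to 1, find the cell of Q containing i, remove the entry at that cell from P, and reverse-bump it up through P; the value ejected from row 1 is w(i).

Step i=8: Q has 8 at row 3, column 2; remove 8 from row 3 of P and reverse-bump: 8 enters row 2 and ejects 5; 5 enters row 1 and ejects 4. So w(8) = 4. P is now [[1, 2, 5], [3, 8], [6], [7]].
Step i=7: Q has 7 at row 4, column 1; remove 7 from row 4 of P and reverse-bump: 7 enters row 3 and ejects 6; 6 enters row 2 and ejects 3; 3 enters row 1 and ejects 2. So w(7) = 2. P is now [[1, 3, 5], [6, 8], [7]].
Step i=6: Q has 6 at row 2, column 2; remove 8 from row 2 of P and reverse-bump: 8 enters row 1 and ejects 5. So w(6) = 5. P is now [[1, 3, 8], [6], [7]].
Step i=5: Q has 5 at row 1, column 3; remove that cell from P, ejecting 8. So w(5) = 8. P is now [[1, 3], [6], [7]].
Step i=4: Q has 4 at row 1, column 2; remove that cell from P, ejecting 3. So w(4) = 3. P is now [[1], [6], [7]].
Step i=3: Q has 3 at row 3, column 1; remove 7 from row 3 of P and reverse-bump: 7 enters row 2 and ejects 6; 6 enters row 1 and ejects 1. So w(3) = 1. P is now [[6], [7]].
Step i=2: Q has 2 at row 2, column 1; remove 7 from row 2 of P and reverse-bump: 7 enters row 1 and ejects 6. So w(2) = 6. P is now [[7]].
Step i=1: Q has 1 at row 1, column 1; remove that cell from P, ejecting 7. So w(1) = 7. P is now [].

So w = 7 6 1 3 8 5 2 4.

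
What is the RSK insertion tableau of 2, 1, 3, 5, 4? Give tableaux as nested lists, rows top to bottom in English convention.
P = [[1, 3, 4], [2, 5]]

After inserting 2: P = [[2]].
After inserting 1: P = [[1], [2]].
After inserting 3: P = [[1, 3], [2]].
After inserting 5: P = [[1, 3, 5], [2]].
After inserting 4: P = [[1, 3, 4], [2, 5]].

So P = [[1, 3, 4], [2, 5]].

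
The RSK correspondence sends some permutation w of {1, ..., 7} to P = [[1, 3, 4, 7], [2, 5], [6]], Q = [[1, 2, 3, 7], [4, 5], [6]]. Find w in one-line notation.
2 3 6 1 5 4 7

Reverse RSK: for i = n, n-1, ..., 1, locate i in Q, remove the corresponding corner cell from P, and reverse-bump its entry up through P; the value ejected from row 1 is w(i).

So w = 2 3 6 1 5 4 7.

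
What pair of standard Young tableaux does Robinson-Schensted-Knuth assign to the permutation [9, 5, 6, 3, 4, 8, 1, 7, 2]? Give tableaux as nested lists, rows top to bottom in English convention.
Insert each entry of the permutation into P by Schensted row insertion, recording in Q the position of each new cell.

Insert 9: appended to row 1. P = [[9]], Q = [[1]].
Insert 5: 5 bumps 9 from row 1; 9 starts row 2. P = [[5], [9]], Q = [[1], [2]].
Insert 6: appended to row 1. P = [[5, 6], [9]], Q = [[1, 3], [2]].
Insert 3: 3 bumps 5 from row 1; 5 bumps 9 from row 2; 9 starts row 3. P = [[3, 6], [5], [9]], Q = [[1, 3], [2], [4]].
Insert 4: 4 bumps 6 from row 1; 6 appends to row 2. P = [[3, 4], [5, 6], [9]], Q = [[1, 3], [2, 5], [4]].
Insert 8: appended to row 1. P = [[3, 4, 8], [5, 6], [9]], Q = [[1, 3, 6], [2, 5], [4]].
Insert 1: 1 bumps 3 from row 1; 3 bumps 5 from row 2; 5 bumps 9 from row 3; 9 starts row 4. P = [[1, 4, 8], [3, 6], [5], [9]], Q = [[1, 3, 6], [2, 5], [4], [7]].
Insert 7: 7 bumps 8 from row 1; 8 appends to row 2. P = [[1, 4, 7], [3, 6, 8], [5], [9]], Q = [[1, 3, 6], [2, 5, 8], [4], [7]].
Insert 2: 2 bumps 4 from row 1; 4 bumps 6 from row 2; 6 appends to row 3. P = [[1, 2, 7], [3, 4, 8], [5, 6], [9]], Q = [[1, 3, 6], [2, 5, 8], [4, 9], [7]].

So P = [[1, 2, 7], [3, 4, 8], [5, 6], [9]], Q = [[1, 3, 6], [2, 5, 8], [4, 9], [7]].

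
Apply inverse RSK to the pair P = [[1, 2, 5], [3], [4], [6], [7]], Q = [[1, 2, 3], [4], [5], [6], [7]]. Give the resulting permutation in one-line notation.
1 4 7 6 5 3 2

Reverse the RSK construction: for i from n down to 1, find the cell of Q containing i, remove the entry at that cell from P, and reverse-bump it up through P; the value ejected from row 1 is w(i).

Step i=7: Q has 7 at row 5, column 1; remove 7 from row 5 of P and reverse-bump: 7 enters row 4 and ejects 6; 6 enters row 3 and ejects 4; 4 enters row 2 and ejects 3; 3 enters row 1 and ejects 2. So w(7) = 2. P is now [[1, 3, 5], [4], [6], [7]].
Step i=6: Q has 6 at row 4, column 1; remove 7 from row 4 of P and reverse-bump: 7 enters row 3 and ejects 6; 6 enters row 2 and ejects 4; 4 enters row 1 and ejects 3. So w(6) = 3. P is now [[1, 4, 5], [6], [7]].
Step i=5: Q has 5 at row 3, column 1; remove 7 from row 3 of P and reverse-bump: 7 enters row 2 and ejects 6; 6 enters row 1 and ejects 5. So w(5) = 5. P is now [[1, 4, 6], [7]].
Step i=4: Q has 4 at row 2, column 1; remove 7 from row 2 of P and reverse-bump: 7 enters row 1 and ejects 6. So w(4) = 6. P is now [[1, 4, 7]].
Step i=3: Q has 3 at row 1, column 3; remove that cell from P, ejecting 7. So w(3) = 7. P is now [[1, 4]].
Step i=2: Q has 2 at row 1, column 2; remove that cell from P, ejecting 4. So w(2) = 4. P is now [[1]].
Step i=1: Q has 1 at row 1, column 1; remove that cell from P, ejecting 1. So w(1) = 1. P is now [].

So w = 1 4 7 6 5 3 2.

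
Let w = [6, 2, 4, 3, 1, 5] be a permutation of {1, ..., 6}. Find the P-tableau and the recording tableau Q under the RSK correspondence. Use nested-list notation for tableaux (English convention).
P = [[1, 3, 5], [2], [4], [6]], Q = [[1, 3, 6], [2], [4], [5]]

Insert each entry of the permutation into P by Schensted row insertion, recording in Q the position of each new cell.

Insert 6: appended to row 1. P = [[6]].
Insert 2: 2 bumps 6 from row 1; 6 starts row 2. P = [[2], [6]].
Insert 4: appended to row 1. P = [[2, 4], [6]].
Insert 3: 3 bumps 4 from row 1; 4 bumps 6 from row 2; 6 starts row 3. P = [[2, 3], [4], [6]].
Insert 1: 1 bumps 2 from row 1; 2 bumps 4 from row 2; 4 bumps 6 from row 3; 6 starts row 4. P = [[1, 3], [2], [4], [6]].
Insert 5: appended to row 1. P = [[1, 3, 5], [2], [4], [6]].

So P = [[1, 3, 5], [2], [4], [6]], Q = [[1, 3, 6], [2], [4], [5]].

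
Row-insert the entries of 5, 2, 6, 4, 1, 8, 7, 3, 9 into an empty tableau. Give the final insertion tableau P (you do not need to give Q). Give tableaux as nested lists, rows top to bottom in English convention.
P = [[1, 3, 7, 9], [2, 4, 8], [5, 6]]

Insert 5: appended to row 1. P = [[5]].
Insert 2: 2 bumps 5 from row 1; 5 starts row 2. P = [[2], [5]].
Insert 6: appended to row 1. P = [[2, 6], [5]].
Insert 4: 4 bumps 6 from row 1; 6 appends to row 2. P = [[2, 4], [5, 6]].
Insert 1: 1 bumps 2 from row 1; 2 bumps 5 from row 2; 5 starts row 3. P = [[1, 4], [2, 6], [5]].
Insert 8: appended to row 1. P = [[1, 4, 8], [2, 6], [5]].
Insert 7: 7 bumps 8 from row 1; 8 appends to row 2. P = [[1, 4, 7], [2, 6, 8], [5]].
Insert 3: 3 bumps 4 from row 1; 4 bumps 6 from row 2; 6 appends to row 3. P = [[1, 3, 7], [2, 4, 8], [5, 6]].
Insert 9: appended to row 1. P = [[1, 3, 7, 9], [2, 4, 8], [5, 6]].

So P = [[1, 3, 7, 9], [2, 4, 8], [5, 6]].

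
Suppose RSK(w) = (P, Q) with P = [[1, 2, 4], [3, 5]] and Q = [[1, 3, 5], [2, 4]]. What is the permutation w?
Reverse the RSK construction: for i from n down to 1, find the cell of Q containing i, remove the entry at that cell from P, and reverse-bump it up through P; the value ejected from row 1 is w(i).

Step i=5: Q has 5 at row 1, column 3; remove that cell from P, ejecting 4. So w(5) = 4. P is now [[1, 2], [3, 5]].
Step i=4: Q has 4 at row 2, column 2; remove 5 from row 2 of P and reverse-bump: 5 enters row 1 and ejects 2. So w(4) = 2. P is now [[1, 5], [3]].
Step i=3: Q has 3 at row 1, column 2; remove that cell from P, ejecting 5. So w(3) = 5. P is now [[1], [3]].
Step i=2: Q has 2 at row 2, column 1; remove 3 from row 2 of P and reverse-bump: 3 enters row 1 and ejects 1. So w(2) = 1. P is now [[3]].
Step i=1: Q has 1 at row 1, column 1; remove that cell from P, ejecting 3. So w(1) = 3. P is now [].

So w = 3 1 5 2 4.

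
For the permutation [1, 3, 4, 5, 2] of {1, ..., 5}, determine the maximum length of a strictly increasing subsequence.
4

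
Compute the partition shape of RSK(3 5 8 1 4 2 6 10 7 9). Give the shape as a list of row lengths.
[5, 4, 1]

Row-insert each entry into an empty tableau.

After inserting 3: P = [[3]].
After inserting 5: P = [[3, 5]].
After inserting 8: P = [[3, 5, 8]].
After inserting 1: P = [[1, 5, 8], [3]].
After inserting 4: P = [[1, 4, 8], [3, 5]].
After inserting 2: P = [[1, 2, 8], [3, 4], [5]].
After inserting 6: P = [[1, 2, 6], [3, 4, 8], [5]].
After inserting 10: P = [[1, 2, 6, 10], [3, 4, 8], [5]].
After inserting 7: P = [[1, 2, 6, 7], [3, 4, 8, 10], [5]].
After inserting 9: P = [[1, 2, 6, 7, 9], [3, 4, 8, 10], [5]].

The final insertion tableau P = [[1, 2, 6, 7, 9], [3, 4, 8, 10], [5]] has shape [5, 4, 1].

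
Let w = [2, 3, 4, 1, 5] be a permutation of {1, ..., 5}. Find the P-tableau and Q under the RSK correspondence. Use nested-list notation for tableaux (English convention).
Insert each entry of the permutation into P by Schensted row insertion, recording in Q the position of each new cell.

Insert 2: appended to row 1. P = [[2]], Q = [[1]].
Insert 3: appended to row 1. P = [[2, 3]], Q = [[1, 2]].
Insert 4: appended to row 1. P = [[2, 3, 4]], Q = [[1, 2, 3]].
Insert 1: 1 bumps 2 from row 1; 2 starts row 2. P = [[1, 3, 4], [2]], Q = [[1, 2, 3], [4]].
Insert 5: appended to row 1. P = [[1, 3, 4, 5], [2]], Q = [[1, 2, 3, 5], [4]].

So P = [[1, 3, 4, 5], [2]], Q = [[1, 2, 3, 5], [4]].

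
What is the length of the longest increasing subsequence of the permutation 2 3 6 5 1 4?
3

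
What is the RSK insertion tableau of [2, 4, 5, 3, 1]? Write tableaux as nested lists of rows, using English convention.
P = [[1, 3, 5], [2], [4]]

After inserting 2: P = [[2]].
After inserting 4: P = [[2, 4]].
After inserting 5: P = [[2, 4, 5]].
After inserting 3: P = [[2, 3, 5], [4]].
After inserting 1: P = [[1, 3, 5], [2], [4]].

So P = [[1, 3, 5], [2], [4]].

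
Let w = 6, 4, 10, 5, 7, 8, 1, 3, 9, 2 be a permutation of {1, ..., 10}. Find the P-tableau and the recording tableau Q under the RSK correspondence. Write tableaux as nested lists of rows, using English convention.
P = [[1, 2, 7, 8, 9], [3, 5], [4, 10], [6]], Q = [[1, 3, 5, 6, 9], [2, 4], [7, 8], [10]]

Insert each entry of the permutation into P by Schensted row insertion, recording in Q the position of each new cell.

Insert 6: appended to row 1. P = [[6]].
Insert 4: 4 bumps 6 from row 1; 6 starts row 2. P = [[4], [6]].
Insert 10: appended to row 1. P = [[4, 10], [6]].
Insert 5: 5 bumps 10 from row 1; 10 appends to row 2. P = [[4, 5], [6, 10]].
Insert 7: appended to row 1. P = [[4, 5, 7], [6, 10]].
Insert 8: appended to row 1. P = [[4, 5, 7, 8], [6, 10]].
Insert 1: 1 bumps 4 from row 1; 4 bumps 6 from row 2; 6 starts row 3. P = [[1, 5, 7, 8], [4, 10], [6]].
Insert 3: 3 bumps 5 from row 1; 5 bumps 10 from row 2; 10 appends to row 3. P = [[1, 3, 7, 8], [4, 5], [6, 10]].
Insert 9: appended to row 1. P = [[1, 3, 7, 8, 9], [4, 5], [6, 10]].
Insert 2: 2 bumps 3 from row 1; 3 bumps 4 from row 2; 4 bumps 6 from row 3; 6 starts row 4. P = [[1, 2, 7, 8, 9], [3, 5], [4, 10], [6]].

So P = [[1, 2, 7, 8, 9], [3, 5], [4, 10], [6]], Q = [[1, 3, 5, 6, 9], [2, 4], [7, 8], [10]].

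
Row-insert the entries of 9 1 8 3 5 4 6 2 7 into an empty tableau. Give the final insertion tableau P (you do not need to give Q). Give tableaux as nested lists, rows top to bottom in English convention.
P = [[1, 2, 4, 6, 7], [3], [5], [8], [9]]

Insert 9: appended to row 1. P = [[9]].
Insert 1: 1 bumps 9 from row 1; 9 starts row 2. P = [[1], [9]].
Insert 8: appended to row 1. P = [[1, 8], [9]].
Insert 3: 3 bumps 8 from row 1; 8 bumps 9 from row 2; 9 starts row 3. P = [[1, 3], [8], [9]].
Insert 5: appended to row 1. P = [[1, 3, 5], [8], [9]].
Insert 4: 4 bumps 5 from row 1; 5 bumps 8 from row 2; 8 bumps 9 from row 3; 9 starts row 4. P = [[1, 3, 4], [5], [8], [9]].
Insert 6: appended to row 1. P = [[1, 3, 4, 6], [5], [8], [9]].
Insert 2: 2 bumps 3 from row 1; 3 bumps 5 from row 2; 5 bumps 8 from row 3; 8 bumps 9 from row 4; 9 starts row 5. P = [[1, 2, 4, 6], [3], [5], [8], [9]].
Insert 7: appended to row 1. P = [[1, 2, 4, 6, 7], [3], [5], [8], [9]].

So P = [[1, 2, 4, 6, 7], [3], [5], [8], [9]].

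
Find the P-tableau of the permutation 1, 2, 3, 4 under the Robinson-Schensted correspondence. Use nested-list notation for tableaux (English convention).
Insert 1: appended to row 1. P = [[1]].
Insert 2: appended to row 1. P = [[1, 2]].
Insert 3: appended to row 1. P = [[1, 2, 3]].
Insert 4: appended to row 1. P = [[1, 2, 3, 4]].

So P = [[1, 2, 3, 4]].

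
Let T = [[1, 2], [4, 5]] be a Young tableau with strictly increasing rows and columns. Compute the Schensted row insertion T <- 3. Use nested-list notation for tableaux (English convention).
[[1, 2, 3], [4, 5]]

3 is larger than every entry of row 1, so it is appended to row 1. The new tableau is [[1, 2, 3], [4, 5]].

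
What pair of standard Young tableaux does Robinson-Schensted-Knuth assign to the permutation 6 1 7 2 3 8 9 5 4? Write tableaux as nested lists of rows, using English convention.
P = [[1, 2, 3, 4, 9], [5, 7, 8], [6]], Q = [[1, 3, 5, 6, 7], [2, 4, 8], [9]]

Insert each entry of the permutation into P by Schensted row insertion, recording in Q the position of each new cell.

Insert 6: appended to row 1. P = [[6]], Q = [[1]].
Insert 1: 1 bumps 6 from row 1; 6 starts row 2. P = [[1], [6]], Q = [[1], [2]].
Insert 7: appended to row 1. P = [[1, 7], [6]], Q = [[1, 3], [2]].
Insert 2: 2 bumps 7 from row 1; 7 appends to row 2. P = [[1, 2], [6, 7]], Q = [[1, 3], [2, 4]].
Insert 3: appended to row 1. P = [[1, 2, 3], [6, 7]], Q = [[1, 3, 5], [2, 4]].
Insert 8: appended to row 1. P = [[1, 2, 3, 8], [6, 7]], Q = [[1, 3, 5, 6], [2, 4]].
Insert 9: appended to row 1. P = [[1, 2, 3, 8, 9], [6, 7]], Q = [[1, 3, 5, 6, 7], [2, 4]].
Insert 5: 5 bumps 8 from row 1; 8 appends to row 2. P = [[1, 2, 3, 5, 9], [6, 7, 8]], Q = [[1, 3, 5, 6, 7], [2, 4, 8]].
Insert 4: 4 bumps 5 from row 1; 5 bumps 6 from row 2; 6 starts row 3. P = [[1, 2, 3, 4, 9], [5, 7, 8], [6]], Q = [[1, 3, 5, 6, 7], [2, 4, 8], [9]].

So P = [[1, 2, 3, 4, 9], [5, 7, 8], [6]], Q = [[1, 3, 5, 6, 7], [2, 4, 8], [9]].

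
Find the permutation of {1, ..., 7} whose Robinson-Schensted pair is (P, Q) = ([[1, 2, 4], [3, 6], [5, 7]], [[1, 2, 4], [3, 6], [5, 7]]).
Reverse the RSK construction: for i from n down to 1, find the cell of Q containing i, remove the entry at that cell from P, and reverse-bump it up through P; the value ejected from row 1 is w(i).

Step i=7: Q has 7 at row 3, column 2; remove 7 from row 3 of P and reverse-bump: 7 enters row 2 and ejects 6; 6 enters row 1 and ejects 4. So w(7) = 4. P is now [[1, 2, 6], [3, 7], [5]].
Step i=6: Q has 6 at row 2, column 2; remove 7 from row 2 of P and reverse-bump: 7 enters row 1 and ejects 6. So w(6) = 6. P is now [[1, 2, 7], [3], [5]].
Step i=5: Q has 5 at row 3, column 1; remove 5 from row 3 of P and reverse-bump: 5 enters row 2 and ejects 3; 3 enters row 1 and ejects 2. So w(5) = 2. P is now [[1, 3, 7], [5]].
Step i=4: Q has 4 at row 1, column 3; remove that cell from P, ejecting 7. So w(4) = 7. P is now [[1, 3], [5]].
Step i=3: Q has 3 at row 2, column 1; remove 5 from row 2 of P and reverse-bump: 5 enters row 1 and ejects 3. So w(3) = 3. P is now [[1, 5]].
Step i=2: Q has 2 at row 1, column 2; remove that cell from P, ejecting 5. So w(2) = 5. P is now [[1]].
Step i=1: Q has 1 at row 1, column 1; remove that cell from P, ejecting 1. So w(1) = 1. P is now [].

So w = 1 5 3 7 2 6 4.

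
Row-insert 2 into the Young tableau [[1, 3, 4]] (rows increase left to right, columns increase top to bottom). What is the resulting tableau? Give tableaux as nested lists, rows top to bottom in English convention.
[[1, 2, 4], [3]]

In row 1, 2 replaces 3 (the leftmost entry greater than 2); 3 is bumped to row 2. 3 starts a new row 2. The new tableau is [[1, 2, 4], [3]].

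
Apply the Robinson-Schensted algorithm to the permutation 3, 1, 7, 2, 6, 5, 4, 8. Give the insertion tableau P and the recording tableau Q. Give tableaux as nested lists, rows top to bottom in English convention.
P = [[1, 2, 4, 8], [3, 5], [6], [7]], Q = [[1, 3, 5, 8], [2, 4], [6], [7]]

Insert each entry of the permutation into P by Schensted row insertion, recording in Q the position of each new cell.

Insert 3: appended to row 1. P = [[3]].
Insert 1: 1 bumps 3 from row 1; 3 starts row 2. P = [[1], [3]].
Insert 7: appended to row 1. P = [[1, 7], [3]].
Insert 2: 2 bumps 7 from row 1; 7 appends to row 2. P = [[1, 2], [3, 7]].
Insert 6: appended to row 1. P = [[1, 2, 6], [3, 7]].
Insert 5: 5 bumps 6 from row 1; 6 bumps 7 from row 2; 7 starts row 3. P = [[1, 2, 5], [3, 6], [7]].
Insert 4: 4 bumps 5 from row 1; 5 bumps 6 from row 2; 6 bumps 7 from row 3; 7 starts row 4. P = [[1, 2, 4], [3, 5], [6], [7]].
Insert 8: appended to row 1. P = [[1, 2, 4, 8], [3, 5], [6], [7]].

So P = [[1, 2, 4, 8], [3, 5], [6], [7]], Q = [[1, 3, 5, 8], [2, 4], [6], [7]].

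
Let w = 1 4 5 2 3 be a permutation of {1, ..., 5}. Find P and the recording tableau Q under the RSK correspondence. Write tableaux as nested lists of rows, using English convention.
P = [[1, 2, 3], [4, 5]], Q = [[1, 2, 3], [4, 5]]

Insert each entry of the permutation into P by Schensted row insertion, recording in Q the position of each new cell.

Insert 1: appended to row 1. P = [[1]].
Insert 4: appended to row 1. P = [[1, 4]].
Insert 5: appended to row 1. P = [[1, 4, 5]].
Insert 2: 2 bumps 4 from row 1; 4 starts row 2. P = [[1, 2, 5], [4]].
Insert 3: 3 bumps 5 from row 1; 5 appends to row 2. P = [[1, 2, 3], [4, 5]].

So P = [[1, 2, 3], [4, 5]], Q = [[1, 2, 3], [4, 5]].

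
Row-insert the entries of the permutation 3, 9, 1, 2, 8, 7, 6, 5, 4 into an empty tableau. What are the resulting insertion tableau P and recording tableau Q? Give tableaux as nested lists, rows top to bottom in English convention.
P = [[1, 2, 4], [3, 5], [6], [7], [8], [9]], Q = [[1, 2, 5], [3, 4], [6], [7], [8], [9]]

Insert each entry of the permutation into P by Schensted row insertion, recording in Q the position of each new cell.

Insert 3: appended to row 1. P = [[3]].
Insert 9: appended to row 1. P = [[3, 9]].
Insert 1: 1 bumps 3 from row 1; 3 starts row 2. P = [[1, 9], [3]].
Insert 2: 2 bumps 9 from row 1; 9 appends to row 2. P = [[1, 2], [3, 9]].
Insert 8: appended to row 1. P = [[1, 2, 8], [3, 9]].
Insert 7: 7 bumps 8 from row 1; 8 bumps 9 from row 2; 9 starts row 3. P = [[1, 2, 7], [3, 8], [9]].
Insert 6: 6 bumps 7 from row 1; 7 bumps 8 from row 2; 8 bumps 9 from row 3; 9 starts row 4. P = [[1, 2, 6], [3, 7], [8], [9]].
Insert 5: 5 bumps 6 from row 1; 6 bumps 7 from row 2; 7 bumps 8 from row 3; 8 bumps 9 from row 4; 9 starts row 5. P = [[1, 2, 5], [3, 6], [7], [8], [9]].
Insert 4: 4 bumps 5 from row 1; 5 bumps 6 from row 2; 6 bumps 7 from row 3; 7 bumps 8 from row 4; 8 bumps 9 from row 5; 9 starts row 6. P = [[1, 2, 4], [3, 5], [6], [7], [8], [9]].

So P = [[1, 2, 4], [3, 5], [6], [7], [8], [9]], Q = [[1, 2, 5], [3, 4], [6], [7], [8], [9]].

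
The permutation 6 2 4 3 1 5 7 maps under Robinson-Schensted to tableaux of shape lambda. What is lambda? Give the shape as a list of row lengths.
RSK row insertion gives P = [[1, 3, 5, 7], [2], [4], [6]], which has shape [4, 1, 1, 1].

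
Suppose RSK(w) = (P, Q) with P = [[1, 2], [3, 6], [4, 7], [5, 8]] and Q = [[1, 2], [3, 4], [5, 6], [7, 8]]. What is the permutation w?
5 8 4 7 3 6 1 2

Reverse the RSK construction: for i from n down to 1, find the cell of Q containing i, remove the entry at that cell from P, and reverse-bump it up through P; the value ejected from row 1 is w(i).

Step i=8: Q has 8 at row 4, column 2; remove 8 from row 4 of P and reverse-bump: 8 enters row 3 and ejects 7; 7 enters row 2 and ejects 6; 6 enters row 1 and ejects 2. So w(8) = 2. P is now [[1, 6], [3, 7], [4, 8], [5]].
Step i=7: Q has 7 at row 4, column 1; remove 5 from row 4 of P and reverse-bump: 5 enters row 3 and ejects 4; 4 enters row 2 and ejects 3; 3 enters row 1 and ejects 1. So w(7) = 1. P is now [[3, 6], [4, 7], [5, 8]].
Step i=6: Q has 6 at row 3, column 2; remove 8 from row 3 of P and reverse-bump: 8 enters row 2 and ejects 7; 7 enters row 1 and ejects 6. So w(6) = 6. P is now [[3, 7], [4, 8], [5]].
Step i=5: Q has 5 at row 3, column 1; remove 5 from row 3 of P and reverse-bump: 5 enters row 2 and ejects 4; 4 enters row 1 and ejects 3. So w(5) = 3. P is now [[4, 7], [5, 8]].
Step i=4: Q has 4 at row 2, column 2; remove 8 from row 2 of P and reverse-bump: 8 enters row 1 and ejects 7. So w(4) = 7. P is now [[4, 8], [5]].
Step i=3: Q has 3 at row 2, column 1; remove 5 from row 2 of P and reverse-bump: 5 enters row 1 and ejects 4. So w(3) = 4. P is now [[5, 8]].
Step i=2: Q has 2 at row 1, column 2; remove that cell from P, ejecting 8. So w(2) = 8. P is now [[5]].
Step i=1: Q has 1 at row 1, column 1; remove that cell from P, ejecting 5. So w(1) = 5. P is now [].

So w = 5 8 4 7 3 6 1 2.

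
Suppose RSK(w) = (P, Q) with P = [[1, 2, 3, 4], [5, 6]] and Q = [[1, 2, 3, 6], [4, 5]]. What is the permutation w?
1 5 6 2 3 4

Reverse the RSK construction: for i from n down to 1, find the cell of Q containing i, remove the entry at that cell from P, and reverse-bump it up through P; the value ejected from row 1 is w(i).

Step i=6: Q has 6 at row 1, column 4; remove that cell from P, ejecting 4. So w(6) = 4. P is now [[1, 2, 3], [5, 6]].
Step i=5: Q has 5 at row 2, column 2; remove 6 from row 2 of P and reverse-bump: 6 enters row 1 and ejects 3. So w(5) = 3. P is now [[1, 2, 6], [5]].
Step i=4: Q has 4 at row 2, column 1; remove 5 from row 2 of P and reverse-bump: 5 enters row 1 and ejects 2. So w(4) = 2. P is now [[1, 5, 6]].
Step i=3: Q has 3 at row 1, column 3; remove that cell from P, ejecting 6. So w(3) = 6. P is now [[1, 5]].
Step i=2: Q has 2 at row 1, column 2; remove that cell from P, ejecting 5. So w(2) = 5. P is now [[1]].
Step i=1: Q has 1 at row 1, column 1; remove that cell from P, ejecting 1. So w(1) = 1. P is now [].

So w = 1 5 6 2 3 4.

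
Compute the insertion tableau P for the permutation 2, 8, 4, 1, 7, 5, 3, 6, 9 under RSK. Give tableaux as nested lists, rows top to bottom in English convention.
Insert 2: appended to row 1. P = [[2]].
Insert 8: appended to row 1. P = [[2, 8]].
Insert 4: 4 bumps 8 from row 1; 8 starts row 2. P = [[2, 4], [8]].
Insert 1: 1 bumps 2 from row 1; 2 bumps 8 from row 2; 8 starts row 3. P = [[1, 4], [2], [8]].
Insert 7: appended to row 1. P = [[1, 4, 7], [2], [8]].
Insert 5: 5 bumps 7 from row 1; 7 appends to row 2. P = [[1, 4, 5], [2, 7], [8]].
Insert 3: 3 bumps 4 from row 1; 4 bumps 7 from row 2; 7 bumps 8 from row 3; 8 starts row 4. P = [[1, 3, 5], [2, 4], [7], [8]].
Insert 6: appended to row 1. P = [[1, 3, 5, 6], [2, 4], [7], [8]].
Insert 9: appended to row 1. P = [[1, 3, 5, 6, 9], [2, 4], [7], [8]].

So P = [[1, 3, 5, 6, 9], [2, 4], [7], [8]].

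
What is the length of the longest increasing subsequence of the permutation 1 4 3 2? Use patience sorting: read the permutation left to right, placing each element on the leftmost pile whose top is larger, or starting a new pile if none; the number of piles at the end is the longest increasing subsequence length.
1: new pile. tops = [1]
4: new pile. tops = [1, 4]
3: onto pile 2 (replacing 4). tops = [1, 3]
2: onto pile 2 (replacing 3). tops = [1, 2]

2 piles, so the longest increasing subsequence has length 2.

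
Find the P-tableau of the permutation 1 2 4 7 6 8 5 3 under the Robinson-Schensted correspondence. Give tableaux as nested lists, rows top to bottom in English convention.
P = [[1, 2, 3, 5, 8], [4], [6], [7]]

Insert 1: appended to row 1. P = [[1]].
Insert 2: appended to row 1. P = [[1, 2]].
Insert 4: appended to row 1. P = [[1, 2, 4]].
Insert 7: appended to row 1. P = [[1, 2, 4, 7]].
Insert 6: 6 bumps 7 from row 1; 7 starts row 2. P = [[1, 2, 4, 6], [7]].
Insert 8: appended to row 1. P = [[1, 2, 4, 6, 8], [7]].
Insert 5: 5 bumps 6 from row 1; 6 bumps 7 from row 2; 7 starts row 3. P = [[1, 2, 4, 5, 8], [6], [7]].
Insert 3: 3 bumps 4 from row 1; 4 bumps 6 from row 2; 6 bumps 7 from row 3; 7 starts row 4. P = [[1, 2, 3, 5, 8], [4], [6], [7]].

So P = [[1, 2, 3, 5, 8], [4], [6], [7]].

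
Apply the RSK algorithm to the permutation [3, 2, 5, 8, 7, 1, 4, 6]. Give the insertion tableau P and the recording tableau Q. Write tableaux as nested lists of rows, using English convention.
P = [[1, 4, 6], [2, 5, 7], [3, 8]], Q = [[1, 3, 4], [2, 5, 8], [6, 7]]

Insert each entry of the permutation into P by Schensted row insertion, recording in Q the position of each new cell.

Insert 3: appended to row 1. P = [[3]].
Insert 2: 2 bumps 3 from row 1; 3 starts row 2. P = [[2], [3]].
Insert 5: appended to row 1. P = [[2, 5], [3]].
Insert 8: appended to row 1. P = [[2, 5, 8], [3]].
Insert 7: 7 bumps 8 from row 1; 8 appends to row 2. P = [[2, 5, 7], [3, 8]].
Insert 1: 1 bumps 2 from row 1; 2 bumps 3 from row 2; 3 starts row 3. P = [[1, 5, 7], [2, 8], [3]].
Insert 4: 4 bumps 5 from row 1; 5 bumps 8 from row 2; 8 appends to row 3. P = [[1, 4, 7], [2, 5], [3, 8]].
Insert 6: 6 bumps 7 from row 1; 7 appends to row 2. P = [[1, 4, 6], [2, 5, 7], [3, 8]].

So P = [[1, 4, 6], [2, 5, 7], [3, 8]], Q = [[1, 3, 4], [2, 5, 8], [6, 7]].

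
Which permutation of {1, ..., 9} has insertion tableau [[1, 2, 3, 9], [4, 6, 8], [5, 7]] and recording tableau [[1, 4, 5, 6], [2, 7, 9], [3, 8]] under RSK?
Reverse RSK: for i = n, n-1, ..., 1, locate i in Q, remove the corresponding corner cell from P, and reverse-bump its entry up through P; the value ejected from row 1 is w(i).

So w = 5 4 1 7 8 9 6 2 3.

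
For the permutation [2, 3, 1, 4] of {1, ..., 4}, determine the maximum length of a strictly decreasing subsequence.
2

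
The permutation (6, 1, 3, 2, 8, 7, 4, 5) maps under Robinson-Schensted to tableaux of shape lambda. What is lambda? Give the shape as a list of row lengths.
Row-insert each entry into an empty tableau.

After inserting 6: P = [[6]].
After inserting 1: P = [[1], [6]].
After inserting 3: P = [[1, 3], [6]].
After inserting 2: P = [[1, 2], [3], [6]].
After inserting 8: P = [[1, 2, 8], [3], [6]].
After inserting 7: P = [[1, 2, 7], [3, 8], [6]].
After inserting 4: P = [[1, 2, 4], [3, 7], [6, 8]].
After inserting 5: P = [[1, 2, 4, 5], [3, 7], [6, 8]].

The final insertion tableau P = [[1, 2, 4, 5], [3, 7], [6, 8]] has shape [4, 2, 2].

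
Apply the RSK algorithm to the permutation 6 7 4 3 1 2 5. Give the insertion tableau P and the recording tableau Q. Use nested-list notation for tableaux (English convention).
Insert each entry of the permutation into P by Schensted row insertion, recording in Q the position of each new cell.

Insert 6: appended to row 1. P = [[6]].
Insert 7: appended to row 1. P = [[6, 7]].
Insert 4: 4 bumps 6 from row 1; 6 starts row 2. P = [[4, 7], [6]].
Insert 3: 3 bumps 4 from row 1; 4 bumps 6 from row 2; 6 starts row 3. P = [[3, 7], [4], [6]].
Insert 1: 1 bumps 3 from row 1; 3 bumps 4 from row 2; 4 bumps 6 from row 3; 6 starts row 4. P = [[1, 7], [3], [4], [6]].
Insert 2: 2 bumps 7 from row 1; 7 appends to row 2. P = [[1, 2], [3, 7], [4], [6]].
Insert 5: appended to row 1. P = [[1, 2, 5], [3, 7], [4], [6]].

So P = [[1, 2, 5], [3, 7], [4], [6]], Q = [[1, 2, 7], [3, 6], [4], [5]].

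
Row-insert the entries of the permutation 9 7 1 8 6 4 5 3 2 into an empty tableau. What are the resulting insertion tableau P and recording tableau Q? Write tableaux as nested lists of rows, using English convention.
P = [[1, 2, 5], [3, 8], [4], [6], [7], [9]], Q = [[1, 4, 7], [2, 5], [3], [6], [8], [9]]

Insert each entry of the permutation into P by Schensted row insertion, recording in Q the position of each new cell.

Insert 9: appended to row 1. P = [[9]].
Insert 7: 7 bumps 9 from row 1; 9 starts row 2. P = [[7], [9]].
Insert 1: 1 bumps 7 from row 1; 7 bumps 9 from row 2; 9 starts row 3. P = [[1], [7], [9]].
Insert 8: appended to row 1. P = [[1, 8], [7], [9]].
Insert 6: 6 bumps 8 from row 1; 8 appends to row 2. P = [[1, 6], [7, 8], [9]].
Insert 4: 4 bumps 6 from row 1; 6 bumps 7 from row 2; 7 bumps 9 from row 3; 9 starts row 4. P = [[1, 4], [6, 8], [7], [9]].
Insert 5: appended to row 1. P = [[1, 4, 5], [6, 8], [7], [9]].
Insert 3: 3 bumps 4 from row 1; 4 bumps 6 from row 2; 6 bumps 7 from row 3; 7 bumps 9 from row 4; 9 starts row 5. P = [[1, 3, 5], [4, 8], [6], [7], [9]].
Insert 2: 2 bumps 3 from row 1; 3 bumps 4 from row 2; 4 bumps 6 from row 3; 6 bumps 7 from row 4; 7 bumps 9 from row 5; 9 starts row 6. P = [[1, 2, 5], [3, 8], [4], [6], [7], [9]].

So P = [[1, 2, 5], [3, 8], [4], [6], [7], [9]], Q = [[1, 4, 7], [2, 5], [3], [6], [8], [9]].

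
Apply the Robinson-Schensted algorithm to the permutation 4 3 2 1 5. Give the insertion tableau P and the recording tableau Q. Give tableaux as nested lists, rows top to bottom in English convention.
P = [[1, 5], [2], [3], [4]], Q = [[1, 5], [2], [3], [4]]

Insert each entry of the permutation into P by Schensted row insertion, recording in Q the position of each new cell.

Insert 4: appended to row 1. P = [[4]].
Insert 3: 3 bumps 4 from row 1; 4 starts row 2. P = [[3], [4]].
Insert 2: 2 bumps 3 from row 1; 3 bumps 4 from row 2; 4 starts row 3. P = [[2], [3], [4]].
Insert 1: 1 bumps 2 from row 1; 2 bumps 3 from row 2; 3 bumps 4 from row 3; 4 starts row 4. P = [[1], [2], [3], [4]].
Insert 5: appended to row 1. P = [[1, 5], [2], [3], [4]].

So P = [[1, 5], [2], [3], [4]], Q = [[1, 5], [2], [3], [4]].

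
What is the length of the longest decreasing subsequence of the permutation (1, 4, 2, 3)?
2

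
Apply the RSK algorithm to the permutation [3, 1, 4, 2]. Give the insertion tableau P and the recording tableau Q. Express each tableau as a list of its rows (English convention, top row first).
P = [[1, 2], [3, 4]], Q = [[1, 3], [2, 4]]

Insert each entry of the permutation into P by Schensted row insertion, recording in Q the position of each new cell.

Insert 3: appended to row 1. P = [[3]].
Insert 1: 1 bumps 3 from row 1; 3 starts row 2. P = [[1], [3]].
Insert 4: appended to row 1. P = [[1, 4], [3]].
Insert 2: 2 bumps 4 from row 1; 4 appends to row 2. P = [[1, 2], [3, 4]].

So P = [[1, 2], [3, 4]], Q = [[1, 3], [2, 4]].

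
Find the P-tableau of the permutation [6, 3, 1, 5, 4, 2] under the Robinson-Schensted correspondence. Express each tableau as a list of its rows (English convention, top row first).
Insert 6: appended to row 1. P = [[6]].
Insert 3: 3 bumps 6 from row 1; 6 starts row 2. P = [[3], [6]].
Insert 1: 1 bumps 3 from row 1; 3 bumps 6 from row 2; 6 starts row 3. P = [[1], [3], [6]].
Insert 5: appended to row 1. P = [[1, 5], [3], [6]].
Insert 4: 4 bumps 5 from row 1; 5 appends to row 2. P = [[1, 4], [3, 5], [6]].
Insert 2: 2 bumps 4 from row 1; 4 bumps 5 from row 2; 5 bumps 6 from row 3; 6 starts row 4. P = [[1, 2], [3, 4], [5], [6]].

So P = [[1, 2], [3, 4], [5], [6]].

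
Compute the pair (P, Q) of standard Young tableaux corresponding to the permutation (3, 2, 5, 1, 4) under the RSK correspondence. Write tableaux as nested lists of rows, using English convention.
Insert each entry of the permutation into P by Schensted row insertion, recording in Q the position of each new cell.

Insert 3: appended to row 1. P = [[3]].
Insert 2: 2 bumps 3 from row 1; 3 starts row 2. P = [[2], [3]].
Insert 5: appended to row 1. P = [[2, 5], [3]].
Insert 1: 1 bumps 2 from row 1; 2 bumps 3 from row 2; 3 starts row 3. P = [[1, 5], [2], [3]].
Insert 4: 4 bumps 5 from row 1; 5 appends to row 2. P = [[1, 4], [2, 5], [3]].

So P = [[1, 4], [2, 5], [3]], Q = [[1, 3], [2, 5], [4]].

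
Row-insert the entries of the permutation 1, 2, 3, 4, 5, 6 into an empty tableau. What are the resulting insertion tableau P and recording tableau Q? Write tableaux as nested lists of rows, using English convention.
P = [[1, 2, 3, 4, 5, 6]], Q = [[1, 2, 3, 4, 5, 6]]

Insert each entry of the permutation into P by Schensted row insertion, recording in Q the position of each new cell.

After inserting 1: P = [[1]].
After inserting 2: P = [[1, 2]].
After inserting 3: P = [[1, 2, 3]].
After inserting 4: P = [[1, 2, 3, 4]].
After inserting 5: P = [[1, 2, 3, 4, 5]].
After inserting 6: P = [[1, 2, 3, 4, 5, 6]].

So P = [[1, 2, 3, 4, 5, 6]], Q = [[1, 2, 3, 4, 5, 6]].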